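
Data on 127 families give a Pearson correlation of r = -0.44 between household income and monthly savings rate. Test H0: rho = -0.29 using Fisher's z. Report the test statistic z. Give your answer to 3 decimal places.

z_r = atanh(-0.44) = -0.472231,  z_0 = atanh(-0.29) = -0.298566
SE = 1/√(n−3) = 1/√124 = 0.089803
z = (z_r − z_0)/SE = (-0.472231 − (-0.298566)) / 0.089803 = -0.173665 / 0.089803 = -1.934

-1.934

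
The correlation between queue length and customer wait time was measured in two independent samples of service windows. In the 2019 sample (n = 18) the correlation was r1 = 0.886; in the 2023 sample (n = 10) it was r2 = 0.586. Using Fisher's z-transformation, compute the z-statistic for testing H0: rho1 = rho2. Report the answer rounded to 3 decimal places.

1.598

Fisher z-transforms: z1 = atanh(0.886) = 1.403008, z2 = atanh(0.586) = 0.671552; difference d = 0.731456
Var(d) = 1/15 + 1/7 = 0.0666667 + 0.1428571 = 0.2095238
z = d/√Var(d) = 0.731456 / √0.2095238 = 0.731456 / 0.457738 = 1.598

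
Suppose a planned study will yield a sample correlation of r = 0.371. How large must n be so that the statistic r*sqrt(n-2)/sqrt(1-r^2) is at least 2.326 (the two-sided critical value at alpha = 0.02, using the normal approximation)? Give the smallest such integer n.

36

Need r·√(n−2)/√(1−r²) ≥ 2.326
√(n−2) ≥ 2.326·√(1−0.137641) / 0.371 = 2.326·0.928633 / 0.371 = 5.8221
n−2 ≥ 33.8968  ⇒  n ≥ 35.8968
Smallest integer n = 36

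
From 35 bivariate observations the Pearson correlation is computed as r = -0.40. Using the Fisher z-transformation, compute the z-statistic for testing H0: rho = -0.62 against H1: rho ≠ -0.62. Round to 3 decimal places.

1.705

z_r = atanh(-0.40) = -0.423649,  z_0 = atanh(-0.62) = -0.725005
SE = 1/√(n−3) = 1/√32 = 0.176777
z = (z_r − z_0)/SE = (-0.423649 − (-0.725005)) / 0.176777 = 0.301356 / 0.176777 = 1.705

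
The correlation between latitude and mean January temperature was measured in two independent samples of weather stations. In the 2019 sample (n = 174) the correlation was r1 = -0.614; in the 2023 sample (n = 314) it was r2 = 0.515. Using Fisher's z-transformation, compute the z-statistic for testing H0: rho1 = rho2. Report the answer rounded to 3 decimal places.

-13.496

Fisher z-transforms: z1 = atanh(-0.614) = -0.715317, z2 = atanh(0.515) = 0.569511; difference d = -1.284828
Var(d) = 1/171 + 1/311 = 0.0058480 + 0.0032154 = 0.0090634
z = d/√Var(d) = -1.284828 / √0.0090634 = -1.284828 / 0.095202 = -13.496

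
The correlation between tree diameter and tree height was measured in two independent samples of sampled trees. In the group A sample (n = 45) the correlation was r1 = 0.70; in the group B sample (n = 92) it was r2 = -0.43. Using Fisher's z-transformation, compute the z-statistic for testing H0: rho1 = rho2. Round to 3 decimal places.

z1 = atanh(0.70) = 0.867301,  z2 = atanh(-0.43) = -0.459897
SE = √(1/(n1−3) + 1/(n2−3)) = √(1/42 + 1/89) = √(0.0238095 + 0.0112360) = √0.0350455 = 0.187204
z = (z1 − z2)/SE = (0.867301 − (-0.459897)) / 0.187204 = 1.327198 / 0.187204 = 7.090

7.090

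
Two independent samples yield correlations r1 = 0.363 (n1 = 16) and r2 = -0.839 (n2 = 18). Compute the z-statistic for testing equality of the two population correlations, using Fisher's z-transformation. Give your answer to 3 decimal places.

z1 = atanh(0.363) = 0.380337,  z2 = atanh(-0.839) = -1.217786
SE = √(1/(n1−3) + 1/(n2−3)) = √(1/13 + 1/15) = √(0.0769231 + 0.0666667) = √0.1435898 = 0.378932
z = (z1 − z2)/SE = (0.380337 − (-1.217786)) / 0.378932 = 1.598123 / 0.378932 = 4.217

4.217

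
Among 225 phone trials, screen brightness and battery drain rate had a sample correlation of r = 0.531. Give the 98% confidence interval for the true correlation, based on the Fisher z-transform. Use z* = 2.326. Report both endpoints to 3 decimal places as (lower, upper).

(0.410, 0.634)

Fisher z: z_r = atanh(r) = ½·ln((1+0.531)/(1−0.531)) = 0.591537
SE(z) = 1/√(n−3) = 1/√222 = 0.067116
98% ⇒ z* = 2.326; margin = 2.326·0.067116 = 0.156112
CI on z-scale: (0.435425, 0.747649)
Back-transform: tanh(0.435425) = 0.409845, tanh(0.747649) = 0.633744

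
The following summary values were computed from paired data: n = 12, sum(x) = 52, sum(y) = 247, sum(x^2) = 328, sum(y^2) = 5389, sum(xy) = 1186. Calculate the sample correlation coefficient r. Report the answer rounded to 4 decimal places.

0.6537

S_xy = nΣxy − ΣxΣy = 12·1186 − 52·247 = 14232 − 12844 = 1388
S_xx = nΣx² − (Σx)² = 12·328 − 52² = 3936 − 2704 = 1232
S_yy = nΣy² − (Σy)² = 12·5389 − 247² = 64668 − 61009 = 3659
r = S_xy / √(S_xx·S_yy) = 1388 / √(1232·3659) = 1388 / √4507888 = 1388 / 2123.1787 = 0.6537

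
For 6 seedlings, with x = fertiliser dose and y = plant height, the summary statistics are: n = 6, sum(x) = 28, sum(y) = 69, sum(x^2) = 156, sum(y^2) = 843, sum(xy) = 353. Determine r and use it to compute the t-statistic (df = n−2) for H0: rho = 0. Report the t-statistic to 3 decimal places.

3.622

S_xy = nΣxy − ΣxΣy = 6·353 − 28·69 = 2118 − 1932 = 186
S_xx = nΣx² − (Σx)² = 6·156 − 28² = 936 − 784 = 152
S_yy = nΣy² − (Σy)² = 6·843 − 69² = 5058 − 4761 = 297
r = S_xy / √(S_xx·S_yy) = 186 / √(152·297) = 186 / √45144 = 186 / 212.4712 = 0.8754
t = r·√(n−2)/√(1−r²) = 0.8754·√4 / √(1−0.766325) = 1.750800 / 0.483399 = 3.622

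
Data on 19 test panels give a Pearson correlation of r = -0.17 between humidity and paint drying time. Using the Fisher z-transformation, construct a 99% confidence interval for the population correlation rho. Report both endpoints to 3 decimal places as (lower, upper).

Fisher z: z_r = atanh(r) = ½·ln((1+(-0.17))/(1−(-0.17))) = -0.171667
SE(z) = 1/√(n−3) = 1/√16 = 0.250000
99% ⇒ z* = 2.576; margin = 2.576·0.250000 = 0.644000
CI on z-scale: (-0.815667, 0.472333)
Back-transform: tanh(-0.815667) = -0.672705, tanh(0.472333) = 0.440082

(-0.673, 0.440)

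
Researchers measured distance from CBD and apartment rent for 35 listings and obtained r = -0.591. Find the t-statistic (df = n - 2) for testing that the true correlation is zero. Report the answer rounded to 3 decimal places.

-4.209

1 − r² = 1 − 0.349281 = 0.650719;  √(1−r²) = 0.806672
√(n−2) = √33 = 5.744563
t = r·√(n−2)/√(1−r²) = -0.591 · 5.744563 / 0.806672 = -4.209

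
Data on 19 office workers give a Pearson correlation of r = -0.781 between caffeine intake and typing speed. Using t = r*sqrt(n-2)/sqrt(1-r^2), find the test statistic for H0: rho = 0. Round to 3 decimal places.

1 − r² = 1 − 0.609961 = 0.390039;  √(1−r²) = 0.624531
√(n−2) = √17 = 4.123106
t = r·√(n−2)/√(1−r²) = -0.781 · 4.123106 / 0.624531 = -5.156

-5.156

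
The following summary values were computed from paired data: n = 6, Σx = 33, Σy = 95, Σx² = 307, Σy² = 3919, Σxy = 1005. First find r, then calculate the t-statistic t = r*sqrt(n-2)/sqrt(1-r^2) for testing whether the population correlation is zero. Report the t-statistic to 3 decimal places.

3.641

Numerator: nΣxy − (Σx)(Σy) = 6·1005 − (33)(95) = 2895
Denominator: √[(nΣx²−(Σx)²)(nΣy²−(Σy)²)]
  nΣx²−(Σx)² = 6·307 − 1089 = 753;  nΣy²−(Σy)² = 6·3919 − 9025 = 14489
  √(753·14489) = √10910217 = 3303.0618
r = 2895 / 3303.0618 = 0.8765
t = r·√(n−2)/√(1−r²) = 0.8765·√4 / √(1−0.768252) = 1.753000 / 0.481402 = 3.641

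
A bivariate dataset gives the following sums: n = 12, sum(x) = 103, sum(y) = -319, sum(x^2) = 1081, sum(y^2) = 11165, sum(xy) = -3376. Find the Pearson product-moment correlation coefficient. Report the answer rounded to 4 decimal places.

Numerator: nΣxy − (Σx)(Σy) = 12·(-3376) − (103)(-319) = -7655
Denominator: √[(nΣx²−(Σx)²)(nΣy²−(Σy)²)]
  nΣx²−(Σx)² = 12·1081 − 10609 = 2363;  nΣy²−(Σy)² = 12·11165 − 101761 = 32219
  √(2363·32219) = √76133497 = 8725.4511
r = -7655 / 8725.4511 = -0.8773

-0.8773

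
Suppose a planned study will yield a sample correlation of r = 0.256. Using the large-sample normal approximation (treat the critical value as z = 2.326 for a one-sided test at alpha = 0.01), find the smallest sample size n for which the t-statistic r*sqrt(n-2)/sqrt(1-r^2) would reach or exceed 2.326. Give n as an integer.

80

Need r·√(n−2)/√(1−r²) ≥ 2.326
√(n−2) ≥ 2.326·√(1−0.065536) / 0.256 = 2.326·0.966677 / 0.256 = 8.7832
n−2 ≥ 77.1446  ⇒  n ≥ 79.1446
Smallest integer n = 80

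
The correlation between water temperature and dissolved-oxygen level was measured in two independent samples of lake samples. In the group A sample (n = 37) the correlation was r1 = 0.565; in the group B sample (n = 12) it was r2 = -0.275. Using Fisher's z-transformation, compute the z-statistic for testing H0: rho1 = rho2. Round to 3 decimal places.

2.461

Fisher z-transforms: z1 = atanh(0.565) = 0.640148, z2 = atanh(-0.275) = -0.282265; difference d = 0.922413
Var(d) = 1/34 + 1/9 = 0.0294118 + 0.1111111 = 0.1405229
z = d/√Var(d) = 0.922413 / √0.1405229 = 0.922413 / 0.374864 = 2.461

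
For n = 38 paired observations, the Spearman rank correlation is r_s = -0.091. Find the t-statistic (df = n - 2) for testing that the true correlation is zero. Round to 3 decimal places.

t = r_s·√(n−2) / √(1−r_s²) with r_s = -0.091, n = 38
  = -0.091·√36 / √(1 − 0.008281)
  = -0.091·6.000000 / 0.995851
  = -0.546000 / 0.995851 = -0.548

-0.548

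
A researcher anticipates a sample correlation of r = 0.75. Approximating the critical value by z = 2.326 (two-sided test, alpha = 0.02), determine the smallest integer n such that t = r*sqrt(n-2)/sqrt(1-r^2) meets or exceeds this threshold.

7

r√(n−2)/√(1−r²) ≥ 2.326  ⇔  n−2 ≥ (2.326)²·(1−r²)/r²
(1−r²)/r² = (1−0.5625)/0.5625 = 0.7778
n ≥ 2 + 5.410276·0.7778 = 2 + 4.2081 = 6.2081
⌈6.2081⌉ = 7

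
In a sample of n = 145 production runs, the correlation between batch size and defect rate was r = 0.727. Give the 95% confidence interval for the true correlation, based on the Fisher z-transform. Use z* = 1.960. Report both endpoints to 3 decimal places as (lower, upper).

(0.640, 0.796)

Fisher z: z_r = atanh(r) = ½·ln((1+0.727)/(1−0.727)) = 0.922335
SE(z) = 1/√(n−3) = 1/√142 = 0.083918
95% ⇒ z* = 1.960; margin = 1.960·0.083918 = 0.164479
CI on z-scale: (0.757856, 1.086814)
Back-transform: tanh(0.757856) = 0.639812, tanh(1.086814) = 0.795712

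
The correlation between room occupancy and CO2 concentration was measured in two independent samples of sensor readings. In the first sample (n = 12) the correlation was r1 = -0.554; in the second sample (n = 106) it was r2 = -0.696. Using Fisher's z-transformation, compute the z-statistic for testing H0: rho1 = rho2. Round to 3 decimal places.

0.677

z1 = atanh(-0.554) = -0.624134,  z2 = atanh(-0.696) = -0.859500
SE = √(1/(n1−3) + 1/(n2−3)) = √(1/9 + 1/103) = √(0.1111111 + 0.0097087) = √0.1208198 = 0.347591
z = (z1 − z2)/SE = (-0.624134 − (-0.859500)) / 0.347591 = 0.235366 / 0.347591 = 0.677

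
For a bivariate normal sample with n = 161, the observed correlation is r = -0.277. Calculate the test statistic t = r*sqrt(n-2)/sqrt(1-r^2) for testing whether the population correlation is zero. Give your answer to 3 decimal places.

-3.635

t = r·√(n−2) / √(1−r²) with r = -0.277, n = 161
  = -0.277·√159 / √(1 − 0.076729)
  = -0.277·12.609520 / 0.960870
  = -3.492837 / 0.960870 = -3.635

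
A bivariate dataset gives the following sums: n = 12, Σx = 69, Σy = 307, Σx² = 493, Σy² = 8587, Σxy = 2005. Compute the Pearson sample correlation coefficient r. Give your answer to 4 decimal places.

0.9027

Numerator: nΣxy − (Σx)(Σy) = 12·2005 − (69)(307) = 2877
Denominator: √[(nΣx²−(Σx)²)(nΣy²−(Σy)²)]
  nΣx²−(Σx)² = 12·493 − 4761 = 1155;  nΣy²−(Σy)² = 12·8587 − 94249 = 8795
  √(1155·8795) = √10158225 = 3187.1970
r = 2877 / 3187.1970 = 0.9027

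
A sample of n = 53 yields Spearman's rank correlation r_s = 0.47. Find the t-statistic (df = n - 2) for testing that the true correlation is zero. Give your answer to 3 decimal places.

3.803

t = r_s·√(n−2) / √(1−r_s²) with r_s = 0.47, n = 53
  = 0.47·√51 / √(1 − 0.2209)
  = 0.47·7.141428 / 0.882666
  = 3.356471 / 0.882666 = 3.803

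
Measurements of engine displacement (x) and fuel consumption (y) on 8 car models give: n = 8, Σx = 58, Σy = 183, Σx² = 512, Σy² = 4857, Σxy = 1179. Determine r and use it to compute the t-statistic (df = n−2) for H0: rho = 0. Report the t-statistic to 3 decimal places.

Numerator: nΣxy − (Σx)(Σy) = 8·1179 − (58)(183) = -1182
Denominator: √[(nΣx²−(Σx)²)(nΣy²−(Σy)²)]
  nΣx²−(Σx)² = 8·512 − 3364 = 732;  nΣy²−(Σy)² = 8·4857 − 33489 = 5367
  √(732·5367) = √3928644 = 1982.0807
r = -1182 / 1982.0807 = -0.5963
t = r·√(n−2)/√(1−r²) = -0.5963·√6 / √(1−0.355574) = -1.460631 / 0.802761 = -1.820

-1.820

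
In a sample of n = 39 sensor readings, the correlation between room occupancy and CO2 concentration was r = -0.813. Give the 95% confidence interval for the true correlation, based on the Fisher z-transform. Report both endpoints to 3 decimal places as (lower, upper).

(-0.898, -0.669)

z_r = atanh(-0.813) = -1.135815;  SE = 1/√(n−3) = 1/√36 = 0.166667
z-limits: -1.135815 ± 1.960·0.166667 = -1.135815 ± 0.326667 = [-1.462482, -0.809148]
ρ-limits: (tanh -1.462482, tanh -0.809148) = (-0.898, -0.669)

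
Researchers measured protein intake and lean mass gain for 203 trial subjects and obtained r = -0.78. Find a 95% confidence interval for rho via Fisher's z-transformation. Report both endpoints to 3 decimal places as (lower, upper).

(-0.829, -0.720)

Fisher z: z_r = atanh(r) = ½·ln((1+(-0.78))/(1−(-0.78))) = -1.045371
SE(z) = 1/√(n−3) = 1/√200 = 0.070711
95% ⇒ z* = 1.960; margin = 1.960·0.070711 = 0.138594
CI on z-scale: (-1.183965, -0.906777)
Back-transform: tanh(-1.183965) = -0.828698, tanh(-0.906777) = -0.719582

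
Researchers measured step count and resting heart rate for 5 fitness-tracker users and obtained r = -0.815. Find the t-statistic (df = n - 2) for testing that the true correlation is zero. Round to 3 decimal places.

-2.436

1 − r² = 1 − 0.664225 = 0.335775;  √(1−r²) = 0.579461
√(n−2) = √3 = 1.732051
t = r·√(n−2)/√(1−r²) = -0.815 · 1.732051 / 0.579461 = -2.436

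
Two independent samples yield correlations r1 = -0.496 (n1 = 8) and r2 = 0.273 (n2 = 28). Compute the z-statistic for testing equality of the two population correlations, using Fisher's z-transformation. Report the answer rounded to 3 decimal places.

-1.682

Fisher z-transforms: z1 = atanh(-0.496) = -0.543987, z2 = atanh(0.273) = 0.280103; difference d = -0.824090
Var(d) = 1/5 + 1/25 = 0.2000000 + 0.0400000 = 0.2400000
z = d/√Var(d) = -0.824090 / √0.2400000 = -0.824090 / 0.489898 = -1.682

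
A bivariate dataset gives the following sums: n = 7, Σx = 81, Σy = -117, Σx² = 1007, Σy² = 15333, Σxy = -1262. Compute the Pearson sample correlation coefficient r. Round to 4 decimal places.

0.0951

Numerator: nΣxy − (Σx)(Σy) = 7·(-1262) − (81)(-117) = 643
Denominator: √[(nΣx²−(Σx)²)(nΣy²−(Σy)²)]
  nΣx²−(Σx)² = 7·1007 − 6561 = 488;  nΣy²−(Σy)² = 7·15333 − 13689 = 93642
  √(488·93642) = √45697296 = 6759.9775
r = 643 / 6759.9775 = 0.0951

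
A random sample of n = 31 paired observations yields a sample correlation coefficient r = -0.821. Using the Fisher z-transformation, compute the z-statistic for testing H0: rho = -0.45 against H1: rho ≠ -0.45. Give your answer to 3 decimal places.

z_r = atanh(-0.821) = -1.159878,  z_0 = atanh(-0.45) = -0.484700
SE = 1/√(n−3) = 1/√28 = 0.188982
z = (z_r − z_0)/SE = (-1.159878 − (-0.484700)) / 0.188982 = -0.675178 / 0.188982 = -3.573

-3.573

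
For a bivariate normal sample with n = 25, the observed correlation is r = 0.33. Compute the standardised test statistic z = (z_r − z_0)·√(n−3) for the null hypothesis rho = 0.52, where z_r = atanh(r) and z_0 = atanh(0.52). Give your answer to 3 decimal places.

Fisher z: atanh(0.33) = 0.342828, atanh(0.52) = 0.576340
z = (z_r − z_0)·√(n−3) = (0.342828 − 0.576340)·√22 = -0.233512 · 4.690416 = -1.095

-1.095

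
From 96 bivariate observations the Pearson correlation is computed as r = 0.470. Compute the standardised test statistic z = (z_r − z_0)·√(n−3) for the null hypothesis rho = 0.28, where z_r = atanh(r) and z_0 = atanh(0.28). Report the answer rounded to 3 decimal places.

Fisher z: atanh(0.470) = 0.510070, atanh(0.28) = 0.287682
z = (z_r − z_0)·√(n−3) = (0.510070 − 0.287682)·√93 = 0.222388 · 9.643651 = 2.145

2.145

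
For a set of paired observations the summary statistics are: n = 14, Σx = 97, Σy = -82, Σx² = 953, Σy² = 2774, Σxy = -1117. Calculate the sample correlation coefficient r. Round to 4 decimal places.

Numerator: nΣxy − (Σx)(Σy) = 14·(-1117) − (97)(-82) = -7684
Denominator: √[(nΣx²−(Σx)²)(nΣy²−(Σy)²)]
  nΣx²−(Σx)² = 14·953 − 9409 = 3933;  nΣy²−(Σy)² = 14·2774 − 6724 = 32112
  √(3933·32112) = √126296496 = 11238.1714
r = -7684 / 11238.1714 = -0.6837

-0.6837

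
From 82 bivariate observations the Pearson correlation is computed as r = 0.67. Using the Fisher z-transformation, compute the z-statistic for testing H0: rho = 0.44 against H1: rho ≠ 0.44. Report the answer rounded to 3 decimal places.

3.009

Fisher z: atanh(0.67) = 0.810743, atanh(0.44) = 0.472231
z = (z_r − z_0)·√(n−3) = (0.810743 − 0.472231)·√79 = 0.338512 · 8.888194 = 3.009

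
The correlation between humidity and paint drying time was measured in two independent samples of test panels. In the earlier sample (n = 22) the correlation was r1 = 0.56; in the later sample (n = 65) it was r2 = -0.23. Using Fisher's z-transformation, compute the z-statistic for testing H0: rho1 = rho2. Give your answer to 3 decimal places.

3.306

z1 = atanh(0.56) = 0.632833,  z2 = atanh(-0.23) = -0.234189
SE = √(1/(n1−3) + 1/(n2−3)) = √(1/19 + 1/62) = √(0.0526316 + 0.0161290) = √0.0687606 = 0.262222
z = (z1 − z2)/SE = (0.632833 − (-0.234189)) / 0.262222 = 0.867022 / 0.262222 = 3.306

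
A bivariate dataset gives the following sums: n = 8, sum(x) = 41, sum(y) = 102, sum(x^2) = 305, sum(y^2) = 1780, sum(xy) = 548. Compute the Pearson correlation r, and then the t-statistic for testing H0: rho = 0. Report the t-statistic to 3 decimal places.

S_xy = nΣxy − ΣxΣy = 8·548 − 41·102 = 4384 − 4182 = 202
S_xx = nΣx² − (Σx)² = 8·305 − 41² = 2440 − 1681 = 759
S_yy = nΣy² − (Σy)² = 8·1780 − 102² = 14240 − 10404 = 3836
r = S_xy / √(S_xx·S_yy) = 202 / √(759·3836) = 202 / √2911524 = 202 / 1706.3188 = 0.1184
t = r·√(n−2)/√(1−r²) = 0.1184·√6 / √(1−0.014019) = 0.290020 / 0.992966 = 0.292

0.292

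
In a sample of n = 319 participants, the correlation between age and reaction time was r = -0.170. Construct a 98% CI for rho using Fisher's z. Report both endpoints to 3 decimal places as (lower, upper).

Fisher z: z_r = atanh(r) = ½·ln((1+(-0.170))/(1−(-0.170))) = -0.171667
SE(z) = 1/√(n−3) = 1/√316 = 0.056254
98% ⇒ z* = 2.326; margin = 2.326·0.056254 = 0.130847
CI on z-scale: (-0.302514, -0.040820)
Back-transform: tanh(-0.302514) = -0.293612, tanh(-0.040820) = -0.040797

(-0.294, -0.041)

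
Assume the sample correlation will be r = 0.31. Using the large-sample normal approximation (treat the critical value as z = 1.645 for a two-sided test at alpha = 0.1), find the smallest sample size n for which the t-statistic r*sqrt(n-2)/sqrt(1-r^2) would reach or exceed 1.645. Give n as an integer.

r√(n−2)/√(1−r²) ≥ 1.645  ⇔  n−2 ≥ (1.645)²·(1−r²)/r²
(1−r²)/r² = (1−0.0961)/0.0961 = 9.4058
n ≥ 2 + 2.706025·9.4058 = 2 + 25.4523 = 27.4523
⌈27.4523⌉ = 28

28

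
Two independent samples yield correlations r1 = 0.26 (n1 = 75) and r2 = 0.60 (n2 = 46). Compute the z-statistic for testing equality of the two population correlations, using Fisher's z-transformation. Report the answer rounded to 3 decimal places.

-2.216

Fisher z-transforms: z1 = atanh(0.26) = 0.266108, z2 = atanh(0.60) = 0.693147; difference d = -0.427039
Var(d) = 1/72 + 1/43 = 0.0138889 + 0.0232558 = 0.0371447
z = d/√Var(d) = -0.427039 / √0.0371447 = -0.427039 / 0.192730 = -2.216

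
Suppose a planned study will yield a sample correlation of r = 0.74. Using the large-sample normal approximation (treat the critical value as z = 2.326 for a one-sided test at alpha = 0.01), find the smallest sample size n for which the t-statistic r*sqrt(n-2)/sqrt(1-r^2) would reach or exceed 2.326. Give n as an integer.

7

Need r·√(n−2)/√(1−r²) ≥ 2.326
√(n−2) ≥ 2.326·√(1−0.5476) / 0.74 = 2.326·0.672607 / 0.74 = 2.1142
n−2 ≥ 4.4698  ⇒  n ≥ 6.4698
Smallest integer n = 7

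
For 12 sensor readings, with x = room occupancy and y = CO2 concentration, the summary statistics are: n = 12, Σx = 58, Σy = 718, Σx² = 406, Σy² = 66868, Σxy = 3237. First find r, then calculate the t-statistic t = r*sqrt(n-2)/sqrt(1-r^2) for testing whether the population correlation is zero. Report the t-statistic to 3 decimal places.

S_xy = nΣxy − ΣxΣy = 12·3237 − 58·718 = 38844 − 41644 = -2800
S_xx = nΣx² − (Σx)² = 12·406 − 58² = 4872 − 3364 = 1508
S_yy = nΣy² − (Σy)² = 12·66868 − 718² = 802416 − 515524 = 286892
r = S_xy / √(S_xx·S_yy) = -2800 / √(1508·286892) = -2800 / √432633136 = -2800 / 20799.8350 = -0.1346
t = r·√(n−2)/√(1−r²) = -0.1346·√10 / √(1−0.018117) = -0.425643 / 0.990900 = -0.430

-0.430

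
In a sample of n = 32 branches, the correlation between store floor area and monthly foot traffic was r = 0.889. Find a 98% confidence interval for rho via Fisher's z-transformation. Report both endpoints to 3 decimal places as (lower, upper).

(0.755, 0.952)

z_r = atanh(0.889) = 1.417136;  SE = 1/√(n−3) = 1/√29 = 0.185695
z-limits: 1.417136 ± 2.326·0.185695 = 1.417136 ± 0.431927 = [0.985209, 1.849063]
ρ-limits: (tanh 0.985209, tanh 1.849063) = (0.755, 0.952)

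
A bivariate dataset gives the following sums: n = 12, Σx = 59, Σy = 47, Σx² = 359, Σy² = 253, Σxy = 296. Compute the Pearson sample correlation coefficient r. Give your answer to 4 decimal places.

Numerator: nΣxy − (Σx)(Σy) = 12·296 − (59)(47) = 779
Denominator: √[(nΣx²−(Σx)²)(nΣy²−(Σy)²)]
  nΣx²−(Σx)² = 12·359 − 3481 = 827;  nΣy²−(Σy)² = 12·253 − 2209 = 827
  √(827·827) = √683929 = 827.0000
r = 779 / 827.0000 = 0.9420

0.9420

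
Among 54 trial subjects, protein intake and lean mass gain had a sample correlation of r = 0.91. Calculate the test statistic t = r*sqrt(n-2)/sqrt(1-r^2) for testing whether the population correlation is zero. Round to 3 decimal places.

15.827

t = r·√(n−2) / √(1−r²) with r = 0.91, n = 54
  = 0.91·√52 / √(1 − 0.8281)
  = 0.91·7.211103 / 0.414608
  = 6.562104 / 0.414608 = 15.827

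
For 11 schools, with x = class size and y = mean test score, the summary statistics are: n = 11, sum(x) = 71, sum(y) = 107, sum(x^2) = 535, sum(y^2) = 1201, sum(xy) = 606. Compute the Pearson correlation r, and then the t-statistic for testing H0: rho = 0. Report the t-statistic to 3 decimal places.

S_xy = nΣxy − ΣxΣy = 11·606 − 71·107 = 6666 − 7597 = -931
S_xx = nΣx² − (Σx)² = 11·535 − 71² = 5885 − 5041 = 844
S_yy = nΣy² − (Σy)² = 11·1201 − 107² = 13211 − 11449 = 1762
r = S_xy / √(S_xx·S_yy) = -931 / √(844·1762) = -931 / √1487128 = -931 / 1219.4786 = -0.7634
t = r·√(n−2)/√(1−r²) = -0.7634·√9 / √(1−0.582780) = -2.290200 / 0.645926 = -3.546

-3.546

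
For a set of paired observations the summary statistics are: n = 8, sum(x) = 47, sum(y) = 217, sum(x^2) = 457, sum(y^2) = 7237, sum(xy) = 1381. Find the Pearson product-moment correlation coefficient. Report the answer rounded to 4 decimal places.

S_xy = nΣxy − ΣxΣy = 8·1381 − 47·217 = 11048 − 10199 = 849
S_xx = nΣx² − (Σx)² = 8·457 − 47² = 3656 − 2209 = 1447
S_yy = nΣy² − (Σy)² = 8·7237 − 217² = 57896 − 47089 = 10807
r = S_xy / √(S_xx·S_yy) = 849 / √(1447·10807) = 849 / √15637729 = 849 / 3954.4569 = 0.2147

0.2147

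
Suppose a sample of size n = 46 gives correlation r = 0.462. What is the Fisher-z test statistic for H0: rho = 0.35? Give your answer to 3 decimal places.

0.881

Fisher z: atanh(0.462) = 0.499851, atanh(0.35) = 0.365444
z = (z_r − z_0)·√(n−3) = (0.499851 − 0.365444)·√43 = 0.134407 · 6.557439 = 0.881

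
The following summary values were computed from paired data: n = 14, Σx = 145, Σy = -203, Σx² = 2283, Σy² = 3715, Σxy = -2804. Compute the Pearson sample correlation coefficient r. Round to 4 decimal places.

-0.9036

S_xy = nΣxy − ΣxΣy = 14·(-2804) − 145·(-203) = -39256 − (-29435) = -9821
S_xx = nΣx² − (Σx)² = 14·2283 − 145² = 31962 − 21025 = 10937
S_yy = nΣy² − (Σy)² = 14·3715 − (-203)² = 52010 − 41209 = 10801
r = S_xy / √(S_xx·S_yy) = -9821 / √(10937·10801) = -9821 / √118130537 = -9821 / 10868.7873 = -0.9036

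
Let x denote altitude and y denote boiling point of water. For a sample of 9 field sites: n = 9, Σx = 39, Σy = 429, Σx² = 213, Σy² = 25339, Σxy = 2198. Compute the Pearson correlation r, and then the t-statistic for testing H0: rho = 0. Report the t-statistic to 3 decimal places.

S_xy = nΣxy − ΣxΣy = 9·2198 − 39·429 = 19782 − 16731 = 3051
S_xx = nΣx² − (Σx)² = 9·213 − 39² = 1917 − 1521 = 396
S_yy = nΣy² − (Σy)² = 9·25339 − 429² = 228051 − 184041 = 44010
r = S_xy / √(S_xx·S_yy) = 3051 / √(396·44010) = 3051 / √17427960 = 3051 / 4174.6808 = 0.7308
t = r·√(n−2)/√(1−r²) = 0.7308·√7 / √(1−0.534069) = 1.933515 / 0.682591 = 2.833

2.833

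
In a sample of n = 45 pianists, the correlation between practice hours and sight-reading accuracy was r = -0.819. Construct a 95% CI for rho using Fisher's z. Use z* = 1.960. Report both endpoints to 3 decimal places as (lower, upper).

Fisher z: z_r = atanh(r) = ½·ln((1+(-0.819))/(1−(-0.819))) = -1.153773
SE(z) = 1/√(n−3) = 1/√42 = 0.154303
95% ⇒ z* = 1.960; margin = 1.960·0.154303 = 0.302434
CI on z-scale: (-1.456207, -0.851339)
Back-transform: tanh(-1.456207) = -0.896913, tanh(-0.851339) = -0.691768

(-0.897, -0.692)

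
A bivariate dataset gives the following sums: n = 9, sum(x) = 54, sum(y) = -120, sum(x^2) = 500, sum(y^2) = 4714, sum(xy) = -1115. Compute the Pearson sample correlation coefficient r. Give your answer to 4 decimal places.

-0.5336

S_xy = nΣxy − ΣxΣy = 9·(-1115) − 54·(-120) = -10035 − (-6480) = -3555
S_xx = nΣx² − (Σx)² = 9·500 − 54² = 4500 − 2916 = 1584
S_yy = nΣy² − (Σy)² = 9·4714 − (-120)² = 42426 − 14400 = 28026
r = S_xy / √(S_xx·S_yy) = -3555 / √(1584·28026) = -3555 / √44393184 = -3555 / 6662.8210 = -0.5336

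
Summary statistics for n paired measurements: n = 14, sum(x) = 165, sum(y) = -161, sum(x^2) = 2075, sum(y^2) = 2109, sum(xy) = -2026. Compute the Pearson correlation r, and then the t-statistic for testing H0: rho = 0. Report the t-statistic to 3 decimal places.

-3.409

S_xy = nΣxy − ΣxΣy = 14·(-2026) − 165·(-161) = -28364 − (-26565) = -1799
S_xx = nΣx² − (Σx)² = 14·2075 − 165² = 29050 − 27225 = 1825
S_yy = nΣy² − (Σy)² = 14·2109 − (-161)² = 29526 − 25921 = 3605
r = S_xy / √(S_xx·S_yy) = -1799 / √(1825·3605) = -1799 / √6579125 = -1799 / 2564.9805 = -0.7014
t = r·√(n−2)/√(1−r²) = -0.7014·√12 / √(1−0.491962) = -2.429721 / 0.712768 = -3.409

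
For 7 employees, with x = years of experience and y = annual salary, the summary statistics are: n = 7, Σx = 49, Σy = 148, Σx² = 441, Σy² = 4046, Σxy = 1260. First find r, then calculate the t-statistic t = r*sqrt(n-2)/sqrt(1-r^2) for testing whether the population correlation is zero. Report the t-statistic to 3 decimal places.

Numerator: nΣxy − (Σx)(Σy) = 7·1260 − (49)(148) = 1568
Denominator: √[(nΣx²−(Σx)²)(nΣy²−(Σy)²)]
  nΣx²−(Σx)² = 7·441 − 2401 = 686;  nΣy²−(Σy)² = 7·4046 − 21904 = 6418
  √(686·6418) = √4402748 = 2098.2726
r = 1568 / 2098.2726 = 0.7473
t = r·√(n−2)/√(1−r²) = 0.7473·√5 / √(1−0.558457) = 1.671014 / 0.664487 = 2.515

2.515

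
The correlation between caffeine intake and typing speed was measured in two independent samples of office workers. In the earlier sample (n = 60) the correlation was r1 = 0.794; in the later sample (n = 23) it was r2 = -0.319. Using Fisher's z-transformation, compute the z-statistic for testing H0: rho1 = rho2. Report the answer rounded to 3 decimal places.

5.436

z1 = atanh(0.794) = 1.082163,  z2 = atanh(-0.319) = -0.330533
SE = √(1/(n1−3) + 1/(n2−3)) = √(1/57 + 1/20) = √(0.0175439 + 0.0500000) = √0.0675439 = 0.259892
z = (z1 − z2)/SE = (1.082163 − (-0.330533)) / 0.259892 = 1.412696 / 0.259892 = 5.436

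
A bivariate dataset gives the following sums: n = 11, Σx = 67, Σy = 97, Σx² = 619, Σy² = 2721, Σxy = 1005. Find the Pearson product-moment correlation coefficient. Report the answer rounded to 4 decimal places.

S_xy = nΣxy − ΣxΣy = 11·1005 − 67·97 = 11055 − 6499 = 4556
S_xx = nΣx² − (Σx)² = 11·619 − 67² = 6809 − 4489 = 2320
S_yy = nΣy² − (Σy)² = 11·2721 − 97² = 29931 − 9409 = 20522
r = S_xy / √(S_xx·S_yy) = 4556 / √(2320·20522) = 4556 / √47611040 = 4556 / 6900.0754 = 0.6603

0.6603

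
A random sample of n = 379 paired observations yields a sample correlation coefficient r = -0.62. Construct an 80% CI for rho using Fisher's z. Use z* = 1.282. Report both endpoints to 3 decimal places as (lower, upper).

z_r = atanh(-0.62) = -0.725005;  SE = 1/√(n−3) = 1/√376 = 0.051571
z-limits: -0.725005 ± 1.282·0.051571 = -0.725005 ± 0.066114 = [-0.791119, -0.658891]
ρ-limits: (tanh -0.791119, tanh -0.658891) = (-0.659, -0.578)

(-0.659, -0.578)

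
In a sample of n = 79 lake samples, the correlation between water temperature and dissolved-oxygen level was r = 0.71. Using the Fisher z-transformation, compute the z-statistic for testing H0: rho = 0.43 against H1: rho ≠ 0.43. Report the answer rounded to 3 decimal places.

3.725

z_r = atanh(0.71) = 0.887184,  z_0 = atanh(0.43) = 0.459897
SE = 1/√(n−3) = 1/√76 = 0.114708
z = (z_r − z_0)/SE = (0.887184 − 0.459897) / 0.114708 = 0.427287 / 0.114708 = 3.725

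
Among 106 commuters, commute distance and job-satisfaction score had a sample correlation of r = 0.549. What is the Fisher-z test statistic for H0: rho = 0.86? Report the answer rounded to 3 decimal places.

z_r = atanh(0.549) = 0.616949,  z_0 = atanh(0.86) = 1.293345
SE = 1/√(n−3) = 1/√103 = 0.098533
z = (z_r − z_0)/SE = (0.616949 − 1.293345) / 0.098533 = -0.676396 / 0.098533 = -6.865

-6.865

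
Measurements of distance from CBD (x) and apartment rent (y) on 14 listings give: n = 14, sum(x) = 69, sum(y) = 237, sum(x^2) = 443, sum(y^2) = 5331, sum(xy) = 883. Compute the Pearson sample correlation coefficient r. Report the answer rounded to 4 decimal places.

S_xy = nΣxy − ΣxΣy = 14·883 − 69·237 = 12362 − 16353 = -3991
S_xx = nΣx² − (Σx)² = 14·443 − 69² = 6202 − 4761 = 1441
S_yy = nΣy² − (Σy)² = 14·5331 − 237² = 74634 − 56169 = 18465
r = S_xy / √(S_xx·S_yy) = -3991 / √(1441·18465) = -3991 / √26608065 = -3991 / 5158.3006 = -0.7737

-0.7737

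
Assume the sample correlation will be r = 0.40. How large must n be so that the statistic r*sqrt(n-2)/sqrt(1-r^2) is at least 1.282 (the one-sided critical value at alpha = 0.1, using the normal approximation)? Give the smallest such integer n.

11

Need r·√(n−2)/√(1−r²) ≥ 1.282
√(n−2) ≥ 1.282·√(1−0.1600) / 0.40 = 1.282·0.916515 / 0.40 = 2.9374
n−2 ≥ 8.6283  ⇒  n ≥ 10.6283
Smallest integer n = 11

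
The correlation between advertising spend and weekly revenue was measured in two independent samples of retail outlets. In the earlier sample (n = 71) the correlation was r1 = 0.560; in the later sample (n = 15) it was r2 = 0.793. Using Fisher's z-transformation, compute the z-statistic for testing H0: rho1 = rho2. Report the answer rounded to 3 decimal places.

z1 = atanh(0.560) = 0.632833,  z2 = atanh(0.793) = 1.079463
SE = √(1/(n1−3) + 1/(n2−3)) = √(1/68 + 1/12) = √(0.0147059 + 0.0833333) = √0.0980392 = 0.313112
z = (z1 − z2)/SE = (0.632833 − 1.079463) / 0.313112 = -0.446630 / 0.313112 = -1.426

-1.426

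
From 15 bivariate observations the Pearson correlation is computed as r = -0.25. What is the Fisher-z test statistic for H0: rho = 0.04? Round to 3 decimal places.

z_r = atanh(-0.25) = -0.255413,  z_0 = atanh(0.04) = 0.040021
SE = 1/√(n−3) = 1/√12 = 0.288675
z = (z_r − z_0)/SE = (-0.255413 − 0.040021) / 0.288675 = -0.295434 / 0.288675 = -1.023

-1.023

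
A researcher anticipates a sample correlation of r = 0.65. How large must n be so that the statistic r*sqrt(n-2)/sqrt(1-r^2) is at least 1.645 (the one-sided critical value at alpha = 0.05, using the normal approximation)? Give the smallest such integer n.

6

r√(n−2)/√(1−r²) ≥ 1.645  ⇔  n−2 ≥ (1.645)²·(1−r²)/r²
(1−r²)/r² = (1−0.4225)/0.4225 = 1.3669
n ≥ 2 + 2.706025·1.3669 = 2 + 3.6989 = 5.6989
⌈5.6989⌉ = 6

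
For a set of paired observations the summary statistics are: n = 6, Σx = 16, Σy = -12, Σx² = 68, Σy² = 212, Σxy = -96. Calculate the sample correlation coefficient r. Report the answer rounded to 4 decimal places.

S_xy = nΣxy − ΣxΣy = 6·(-96) − 16·(-12) = -576 − (-192) = -384
S_xx = nΣx² − (Σx)² = 6·68 − 16² = 408 − 256 = 152
S_yy = nΣy² − (Σy)² = 6·212 − (-12)² = 1272 − 144 = 1128
r = S_xy / √(S_xx·S_yy) = -384 / √(152·1128) = -384 / √171456 = -384 / 414.0725 = -0.9274

-0.9274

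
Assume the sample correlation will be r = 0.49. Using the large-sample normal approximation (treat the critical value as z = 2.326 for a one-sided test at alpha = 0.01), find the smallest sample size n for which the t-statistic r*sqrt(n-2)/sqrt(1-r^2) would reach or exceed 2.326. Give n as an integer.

20

Need r·√(n−2)/√(1−r²) ≥ 2.326
√(n−2) ≥ 2.326·√(1−0.2401) / 0.49 = 2.326·0.871722 / 0.49 = 4.1380
n−2 ≥ 17.1230  ⇒  n ≥ 19.1230
Smallest integer n = 20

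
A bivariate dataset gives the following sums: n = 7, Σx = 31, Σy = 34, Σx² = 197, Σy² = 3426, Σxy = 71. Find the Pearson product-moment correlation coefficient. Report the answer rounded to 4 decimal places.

-0.1803

S_xy = nΣxy − ΣxΣy = 7·71 − 31·34 = 497 − 1054 = -557
S_xx = nΣx² − (Σx)² = 7·197 − 31² = 1379 − 961 = 418
S_yy = nΣy² − (Σy)² = 7·3426 − 34² = 23982 − 1156 = 22826
r = S_xy / √(S_xx·S_yy) = -557 / √(418·22826) = -557 / √9541268 = -557 / 3088.8943 = -0.1803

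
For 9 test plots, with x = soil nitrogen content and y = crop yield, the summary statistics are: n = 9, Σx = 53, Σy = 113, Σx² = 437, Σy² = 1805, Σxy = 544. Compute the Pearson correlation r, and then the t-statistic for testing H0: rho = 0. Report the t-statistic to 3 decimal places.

Numerator: nΣxy − (Σx)(Σy) = 9·544 − (53)(113) = -1093
Denominator: √[(nΣx²−(Σx)²)(nΣy²−(Σy)²)]
  nΣx²−(Σx)² = 9·437 − 2809 = 1124;  nΣy²−(Σy)² = 9·1805 − 12769 = 3476
  √(1124·3476) = √3907024 = 1976.6193
r = -1093 / 1976.6193 = -0.5530
t = r·√(n−2)/√(1−r²) = -0.5530·√7 / √(1−0.305809) = -1.463100 / 0.833181 = -1.756

-1.756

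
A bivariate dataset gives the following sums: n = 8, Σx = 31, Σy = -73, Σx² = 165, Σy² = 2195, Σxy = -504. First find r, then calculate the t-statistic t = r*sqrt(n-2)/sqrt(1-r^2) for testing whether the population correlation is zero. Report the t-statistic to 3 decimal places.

S_xy = nΣxy − ΣxΣy = 8·(-504) − 31·(-73) = -4032 − (-2263) = -1769
S_xx = nΣx² − (Σx)² = 8·165 − 31² = 1320 − 961 = 359
S_yy = nΣy² − (Σy)² = 8·2195 − (-73)² = 17560 − 5329 = 12231
r = S_xy / √(S_xx·S_yy) = -1769 / √(359·12231) = -1769 / √4390929 = -1769 / 2095.4544 = -0.8442
t = r·√(n−2)/√(1−r²) = -0.8442·√6 / √(1−0.712674) = -2.067859 / 0.536028 = -3.858

-3.858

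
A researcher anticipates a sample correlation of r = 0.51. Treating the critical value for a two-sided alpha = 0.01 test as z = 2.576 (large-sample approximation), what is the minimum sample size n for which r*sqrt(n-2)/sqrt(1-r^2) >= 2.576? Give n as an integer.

Need r·√(n−2)/√(1−r²) ≥ 2.576
√(n−2) ≥ 2.576·√(1−0.2601) / 0.51 = 2.576·0.860174 / 0.51 = 4.3447
n−2 ≥ 18.8764  ⇒  n ≥ 20.8764
Smallest integer n = 21

21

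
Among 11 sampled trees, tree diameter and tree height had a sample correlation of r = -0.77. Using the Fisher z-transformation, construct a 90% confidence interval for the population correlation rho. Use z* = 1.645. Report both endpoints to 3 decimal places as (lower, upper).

Fisher z: z_r = atanh(r) = ½·ln((1+(-0.77))/(1−(-0.77))) = -1.020328
SE(z) = 1/√(n−3) = 1/√8 = 0.353553
90% ⇒ z* = 1.645; margin = 1.645·0.353553 = 0.581595
CI on z-scale: (-1.601923, -0.438733)
Back-transform: tanh(-1.601923) = -0.921958, tanh(-0.438733) = -0.412594

(-0.922, -0.413)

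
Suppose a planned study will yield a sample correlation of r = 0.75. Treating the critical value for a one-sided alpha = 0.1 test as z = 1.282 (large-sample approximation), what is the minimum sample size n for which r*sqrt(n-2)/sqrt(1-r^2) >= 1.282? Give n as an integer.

r√(n−2)/√(1−r²) ≥ 1.282  ⇔  n−2 ≥ (1.282)²·(1−r²)/r²
(1−r²)/r² = (1−0.5625)/0.5625 = 0.7778
n ≥ 2 + 1.643524·0.7778 = 2 + 1.2783 = 3.2783
⌈3.2783⌉ = 4

4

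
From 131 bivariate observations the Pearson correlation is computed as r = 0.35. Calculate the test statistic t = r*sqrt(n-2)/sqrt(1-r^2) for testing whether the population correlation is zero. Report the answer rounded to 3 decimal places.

1 − r² = 1 − 0.1225 = 0.8775;  √(1−r²) = 0.936750
√(n−2) = √129 = 11.357817
t = r·√(n−2)/√(1−r²) = 0.35 · 11.357817 / 0.936750 = 4.244

4.244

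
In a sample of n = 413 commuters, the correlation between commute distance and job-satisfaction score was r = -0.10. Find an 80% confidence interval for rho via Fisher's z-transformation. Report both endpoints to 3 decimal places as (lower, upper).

(-0.162, -0.037)

Fisher z: z_r = atanh(r) = ½·ln((1+(-0.10))/(1−(-0.10))) = -0.100335
SE(z) = 1/√(n−3) = 1/√410 = 0.049386
80% ⇒ z* = 1.282; margin = 1.282·0.049386 = 0.063313
CI on z-scale: (-0.163648, -0.037022)
Back-transform: tanh(-0.163648) = -0.162203, tanh(-0.037022) = -0.037005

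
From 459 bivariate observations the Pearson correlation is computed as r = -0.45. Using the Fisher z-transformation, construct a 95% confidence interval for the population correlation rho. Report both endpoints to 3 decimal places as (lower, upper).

(-0.520, -0.374)

z_r = atanh(-0.45) = -0.484700;  SE = 1/√(n−3) = 1/√456 = 0.046829
z-limits: -0.484700 ± 1.960·0.046829 = -0.484700 ± 0.091785 = [-0.576485, -0.392915]
ρ-limits: (tanh -0.576485, tanh -0.392915) = (-0.520, -0.374)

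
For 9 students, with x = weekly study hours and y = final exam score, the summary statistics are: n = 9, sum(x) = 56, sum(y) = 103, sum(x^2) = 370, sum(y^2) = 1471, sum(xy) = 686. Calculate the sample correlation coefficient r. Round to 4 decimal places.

0.5684

Numerator: nΣxy − (Σx)(Σy) = 9·686 − (56)(103) = 406
Denominator: √[(nΣx²−(Σx)²)(nΣy²−(Σy)²)]
  nΣx²−(Σx)² = 9·370 − 3136 = 194;  nΣy²−(Σy)² = 9·1471 − 10609 = 2630
  √(194·2630) = √510220 = 714.2969
r = 406 / 714.2969 = 0.5684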